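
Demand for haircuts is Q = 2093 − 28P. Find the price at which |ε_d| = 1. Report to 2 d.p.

For linear demand Q = a − bP, ε = −bP/(a − bP). |ε| = 1 when bP = a − bP, i.e. P = a/(2b).
P = 2093/(2·28) = 2093/56 = 37.3750.

37.38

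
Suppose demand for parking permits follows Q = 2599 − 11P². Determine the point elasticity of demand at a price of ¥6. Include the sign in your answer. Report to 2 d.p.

-0.36

At P = 6, Q = 2203.
dQ/dP = −22P = -132.
ε = (dQ/dP)(P/Q) = (-132)(6/2203).
|ε| < 1, so demand is inelastic at this price.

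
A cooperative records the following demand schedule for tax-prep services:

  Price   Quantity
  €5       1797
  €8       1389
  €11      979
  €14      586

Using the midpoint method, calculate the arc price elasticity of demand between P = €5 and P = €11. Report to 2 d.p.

At P = 5, Q = 1797; at P = 11, Q = 979.
ΔQ = -818, ΔP = 6. Midpoints: P̄ = 8.00, Q̄ = 1388.0.
ε = (ΔQ/ΔP)(P̄/Q̄) = (-818/6)(8.00/1388.0).

-0.79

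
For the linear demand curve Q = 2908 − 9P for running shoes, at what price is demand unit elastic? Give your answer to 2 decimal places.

For linear demand Q = a − bP, ε = −bP/(a − bP). |ε| = 1 when bP = a − bP, i.e. P = a/(2b).
P = 2908/(2·9) = 2908/18 = 161.5556.

161.56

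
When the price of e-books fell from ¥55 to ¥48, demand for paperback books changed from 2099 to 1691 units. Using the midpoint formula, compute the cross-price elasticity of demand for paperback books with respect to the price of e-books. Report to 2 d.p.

ΔQ_x = 1691 − 2099 = -408; ΔP_y = 48 − 55 = -7.
Midpoints: P̄_y = 51.50, Q̄_x = 1895.0.
ε_xy = (ΔQ_x/ΔP_y)(P̄_y/Q̄_x) = (-408/-7)(51.50/1895.0).
ε_xy > 0, so the goods are substitutes.

1.58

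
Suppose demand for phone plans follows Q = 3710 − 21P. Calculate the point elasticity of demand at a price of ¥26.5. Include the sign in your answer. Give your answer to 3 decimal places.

At P = 26.5, Q = 3153.500.
dQ/dP = −21.
ε = (dQ/dP)(P/Q) = (-21)(26.5/3153.500).

-0.176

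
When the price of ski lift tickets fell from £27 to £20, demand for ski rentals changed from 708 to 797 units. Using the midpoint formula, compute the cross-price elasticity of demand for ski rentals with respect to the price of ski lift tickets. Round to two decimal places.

-0.40

ΔQ_x = 797 − 708 = 89; ΔP_y = 20 − 27 = -7.
Midpoints: P̄_y = 23.50, Q̄_x = 752.5.
ε_xy = (ΔQ_x/ΔP_y)(P̄_y/Q̄_x) = (89/-7)(23.50/752.5).
ε_xy < 0, so the goods are complements.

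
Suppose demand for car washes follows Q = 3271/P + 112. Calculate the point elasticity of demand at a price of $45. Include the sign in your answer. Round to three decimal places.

-0.394

At P = 45, Q = 184.689.
dQ/dP = −3271/P² = -1.615.
ε = (dQ/dP)(P/Q) = (-1.615)(45/184.689).
|ε| < 1, so demand is inelastic at this price.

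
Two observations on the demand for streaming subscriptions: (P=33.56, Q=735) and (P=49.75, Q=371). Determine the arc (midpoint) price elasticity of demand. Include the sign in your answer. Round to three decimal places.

-1.694

ΔQ = 371 − 735 = -364; ΔP = 49.75 − 33.56 = 16.19.
Midpoints: P̄ = 41.66, Q̄ = 553.0.
ε = (ΔQ/ΔP)(P̄/Q̄) = (-364/16.19)(41.66/553.0).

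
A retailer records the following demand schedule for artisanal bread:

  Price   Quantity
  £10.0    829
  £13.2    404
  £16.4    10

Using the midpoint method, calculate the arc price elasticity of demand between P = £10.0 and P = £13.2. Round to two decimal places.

At P = 10.0, Q = 829; at P = 13.2, Q = 404.
ΔQ = -425, ΔP = 3.2. Midpoints: P̄ = 11.60, Q̄ = 616.5.
ε = (ΔQ/ΔP)(P̄/Q̄) = (-425/3.2)(11.60/616.5).

-2.50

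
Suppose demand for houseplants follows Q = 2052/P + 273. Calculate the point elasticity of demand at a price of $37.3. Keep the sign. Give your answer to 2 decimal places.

-0.17

At P = 37.3, Q = 328.013.
dQ/dP = −2052/P² = -1.475.
ε = (dQ/dP)(P/Q) = (-1.475)(37.3/328.013).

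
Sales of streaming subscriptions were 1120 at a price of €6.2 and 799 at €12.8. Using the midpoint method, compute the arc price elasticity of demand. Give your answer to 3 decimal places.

-0.482

ΔQ = 799 − 1120 = -321; ΔP = 12.8 − 6.2 = 6.6.
Midpoints: P̄ = 9.50, Q̄ = 959.5.
ε = (ΔQ/ΔP)(P̄/Q̄) = (-321/6.6)(9.50/959.5).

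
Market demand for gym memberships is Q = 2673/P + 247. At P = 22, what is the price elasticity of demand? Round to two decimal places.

At P = 22, Q = 368.500.
dQ/dP = −2673/P² = -5.523.
ε = (dQ/dP)(P/Q) = (-5.523)(22/368.500).

-0.33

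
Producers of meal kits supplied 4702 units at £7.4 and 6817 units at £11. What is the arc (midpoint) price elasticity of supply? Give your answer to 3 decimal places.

ΔQ = 6817 − 4702 = 2115; ΔP = 11 − 7.4 = 3.6.
Midpoints: P̄ = 9.20, Q̄ = 5759.5.
ε_s = (ΔQ/ΔP)(P̄/Q̄) = (2115/3.6)(9.20/5759.5).

0.938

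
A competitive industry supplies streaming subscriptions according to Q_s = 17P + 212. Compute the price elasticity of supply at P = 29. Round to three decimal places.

0.699

At P = 29, Q_s = 705.
dQ_s/dP = 17.
ε_s = (dQ_s/dP)(P/Q_s) = (17)(29/705).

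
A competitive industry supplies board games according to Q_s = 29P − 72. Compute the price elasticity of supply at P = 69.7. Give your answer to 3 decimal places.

1.037

At P = 69.7, Q_s = 1949.30.
dQ_s/dP = 29.
ε_s = (dQ_s/dP)(P/Q_s) = (29)(69.7/1949.30).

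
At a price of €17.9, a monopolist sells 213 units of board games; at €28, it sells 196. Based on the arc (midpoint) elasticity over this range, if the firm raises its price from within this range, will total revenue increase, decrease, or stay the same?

Arc ε = (-17/10.1)(22.95/204.5) ≈ -0.189.
|ε| = 0.19 < 1, so demand is inelastic. A price rise therefore raises total revenue.

increase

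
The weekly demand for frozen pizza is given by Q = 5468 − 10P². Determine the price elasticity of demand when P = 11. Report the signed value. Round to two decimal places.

At P = 11, Q = 4258.
dQ/dP = −20P = -220.
ε = (dQ/dP)(P/Q) = (-220)(11/4258).

-0.57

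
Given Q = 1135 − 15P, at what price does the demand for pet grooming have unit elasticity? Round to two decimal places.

For linear demand Q = a − bP, ε = −bP/(a − bP). |ε| = 1 when bP = a − bP, i.e. P = a/(2b).
P = 1135/(2·15) = 1135/30 = 37.8333.

37.83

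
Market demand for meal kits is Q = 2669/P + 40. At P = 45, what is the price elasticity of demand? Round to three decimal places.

-0.597

At P = 45, Q = 99.311.
dQ/dP = −2669/P² = -1.318.
ε = (dQ/dP)(P/Q) = (-1.318)(45/99.311).
|ε| < 1, so demand is inelastic at this price.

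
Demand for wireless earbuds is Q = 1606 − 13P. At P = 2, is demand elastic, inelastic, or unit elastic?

Q = 1580, dQ/dP = -13.
ε = (dQ/dP)(P/Q) ≈ -0.016.
|ε| = 0.02 < 1.

inelastic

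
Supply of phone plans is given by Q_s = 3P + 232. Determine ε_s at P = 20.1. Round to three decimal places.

0.206

At P = 20.1, Q_s = 292.30.
dQ_s/dP = 3.
ε_s = (dQ_s/dP)(P/Q_s) = (3)(20.1/292.30).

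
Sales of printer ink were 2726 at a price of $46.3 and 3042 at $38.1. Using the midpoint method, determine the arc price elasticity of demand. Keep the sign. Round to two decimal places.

ΔQ = 3042 − 2726 = 316; ΔP = 38.1 − 46.3 = -8.2.
Midpoints: P̄ = 42.20, Q̄ = 2884.0.
ε = (ΔQ/ΔP)(P̄/Q̄) = (316/-8.2)(42.20/2884.0).

-0.56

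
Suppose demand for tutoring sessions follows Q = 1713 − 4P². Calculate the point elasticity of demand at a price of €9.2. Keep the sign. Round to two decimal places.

At P = 9.2, Q = 1374.440.
dQ/dP = −8P = -73.600.
ε = (dQ/dP)(P/Q) = (-73.600)(9.2/1374.440).

-0.49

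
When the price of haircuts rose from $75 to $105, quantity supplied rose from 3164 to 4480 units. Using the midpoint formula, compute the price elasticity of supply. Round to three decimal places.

1.033

ΔQ = 4480 − 3164 = 1316; ΔP = 105 − 75 = 30.
Midpoints: P̄ = 90.00, Q̄ = 3822.0.
ε_s = (ΔQ/ΔP)(P̄/Q̄) = (1316/30)(90.00/3822.0).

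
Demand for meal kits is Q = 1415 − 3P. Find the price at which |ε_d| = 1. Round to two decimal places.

235.83

For linear demand Q = a − bP, ε = −bP/(a − bP). |ε| = 1 when bP = a − bP, i.e. P = a/(2b).
P = 1415/(2·3) = 1415/6 = 235.8333.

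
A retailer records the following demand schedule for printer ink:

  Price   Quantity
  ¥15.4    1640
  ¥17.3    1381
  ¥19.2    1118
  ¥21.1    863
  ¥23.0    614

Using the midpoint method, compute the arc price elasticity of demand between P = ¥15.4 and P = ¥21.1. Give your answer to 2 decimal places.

At P = 15.4, Q = 1640; at P = 21.1, Q = 863.
ΔQ = -777, ΔP = 5.7. Midpoints: P̄ = 18.25, Q̄ = 1251.5.
ε = (ΔQ/ΔP)(P̄/Q̄) = (-777/5.7)(18.25/1251.5).

-1.99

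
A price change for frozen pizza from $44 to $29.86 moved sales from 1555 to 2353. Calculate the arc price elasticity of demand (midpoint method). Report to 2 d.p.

-1.07

ΔQ = 2353 − 1555 = 798; ΔP = 29.86 − 44 = -14.14.
Midpoints: P̄ = 36.93, Q̄ = 1954.0.
ε = (ΔQ/ΔP)(P̄/Q̄) = (798/-14.14)(36.93/1954.0).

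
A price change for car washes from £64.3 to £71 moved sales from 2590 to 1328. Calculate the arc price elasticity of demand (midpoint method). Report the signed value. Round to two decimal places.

-6.50

ΔQ = 1328 − 2590 = -1262; ΔP = 71 − 64.3 = 6.7.
Midpoints: P̄ = 67.65, Q̄ = 1959.0.
ε = (ΔQ/ΔP)(P̄/Q̄) = (-1262/6.7)(67.65/1959.0).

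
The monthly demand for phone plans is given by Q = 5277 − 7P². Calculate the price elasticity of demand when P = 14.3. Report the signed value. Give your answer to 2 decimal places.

At P = 14.3, Q = 3845.570.
dQ/dP = −14P = -200.200.
ε = (dQ/dP)(P/Q) = (-200.200)(14.3/3845.570).

-0.74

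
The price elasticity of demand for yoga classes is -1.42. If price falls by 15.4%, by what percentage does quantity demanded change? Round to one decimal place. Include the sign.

21.9%

%ΔQ ≈ ε × %ΔP = (-1.42)(-15.4%) = 21.87%.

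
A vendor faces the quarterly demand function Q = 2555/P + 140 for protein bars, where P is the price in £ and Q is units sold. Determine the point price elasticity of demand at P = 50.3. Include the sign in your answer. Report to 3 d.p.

At P = 50.3, Q = 190.795.
dQ/dP = −2555/P² = -1.010.
ε = (dQ/dP)(P/Q) = (-1.010)(50.3/190.795).

-0.266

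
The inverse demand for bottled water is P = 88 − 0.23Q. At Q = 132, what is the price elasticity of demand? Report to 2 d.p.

-1.90

At Q = 132, P = 88 − 0.23(132) = 57.64.
dP/dQ = −0.23, so dQ/dP = 1/(−0.23) = -4.348.
ε = (dQ/dP)(P/Q) = (-4.348)(57.64/132).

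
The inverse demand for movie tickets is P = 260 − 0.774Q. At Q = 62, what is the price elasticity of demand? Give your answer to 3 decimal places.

At Q = 62, P = 260 − 0.774(62) = 212.01.
dP/dQ = −0.774, so dQ/dP = 1/(−0.774) = -1.292.
ε = (dQ/dP)(P/Q) = (-1.292)(212.01/62).

-4.418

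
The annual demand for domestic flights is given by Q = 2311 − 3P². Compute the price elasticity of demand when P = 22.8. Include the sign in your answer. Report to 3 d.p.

At P = 22.8, Q = 751.480.
dQ/dP = −6P = -136.800.
ε = (dQ/dP)(P/Q) = (-136.800)(22.8/751.480).
|ε| > 1, so demand is elastic at this price.

-4.151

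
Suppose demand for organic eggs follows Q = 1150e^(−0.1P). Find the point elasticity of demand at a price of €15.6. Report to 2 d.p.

-1.56

At P = 15.6, Q = 241.656.
dQ/dP = −0.1·1150e^(−0.1P) = −0.1Q = -24.166.
ε = (dQ/dP)(P/Q) = (-24.166)(15.6/241.656).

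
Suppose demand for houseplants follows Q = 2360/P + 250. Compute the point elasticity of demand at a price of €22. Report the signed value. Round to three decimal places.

At P = 22, Q = 357.273.
dQ/dP = −2360/P² = -4.876.
ε = (dQ/dP)(P/Q) = (-4.876)(22/357.273).
|ε| < 1, so demand is inelastic at this price.

-0.300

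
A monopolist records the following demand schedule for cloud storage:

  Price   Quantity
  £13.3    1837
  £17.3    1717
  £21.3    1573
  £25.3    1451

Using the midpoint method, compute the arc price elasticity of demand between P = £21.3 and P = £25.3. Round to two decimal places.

-0.47

At P = 21.3, Q = 1573; at P = 25.3, Q = 1451.
ΔQ = -122, ΔP = 4.0. Midpoints: P̄ = 23.30, Q̄ = 1512.0.
ε = (ΔQ/ΔP)(P̄/Q̄) = (-122/4.0)(23.30/1512.0).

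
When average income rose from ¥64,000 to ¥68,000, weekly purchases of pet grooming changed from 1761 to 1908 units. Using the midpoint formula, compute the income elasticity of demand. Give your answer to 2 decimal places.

1.32

ΔQ = 147, ΔI = 4000. Midpoints: Ī = 66,000, Q̄ = 1834.5.
ε_I = (ΔQ/ΔI)(Ī/Q̄) = (147/4000)(66000/1834.5).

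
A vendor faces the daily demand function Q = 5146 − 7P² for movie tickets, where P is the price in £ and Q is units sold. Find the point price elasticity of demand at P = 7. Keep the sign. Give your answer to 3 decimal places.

-0.143

At P = 7, Q = 4803.
dQ/dP = −14P = -98.
ε = (dQ/dP)(P/Q) = (-98)(7/4803).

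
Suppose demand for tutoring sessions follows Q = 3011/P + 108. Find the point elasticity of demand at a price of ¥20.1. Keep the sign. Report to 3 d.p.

At P = 20.1, Q = 257.801.
dQ/dP = −3011/P² = -7.453.
ε = (dQ/dP)(P/Q) = (-7.453)(20.1/257.801).

-0.581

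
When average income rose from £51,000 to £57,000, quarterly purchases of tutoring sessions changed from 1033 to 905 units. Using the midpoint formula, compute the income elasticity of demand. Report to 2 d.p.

-1.19

ΔQ = -128, ΔI = 6000. Midpoints: Ī = 54,000, Q̄ = 969.0.
ε_I = (ΔQ/ΔI)(Ī/Q̄) = (-128/6000)(54000/969.0).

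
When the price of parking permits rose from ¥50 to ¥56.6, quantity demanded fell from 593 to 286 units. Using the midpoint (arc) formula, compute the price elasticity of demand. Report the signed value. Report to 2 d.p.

-5.64

ΔQ = 286 − 593 = -307; ΔP = 56.6 − 50 = 6.6.
Midpoints: P̄ = 53.30, Q̄ = 439.5.
ε = (ΔQ/ΔP)(P̄/Q̄) = (-307/6.6)(53.30/439.5).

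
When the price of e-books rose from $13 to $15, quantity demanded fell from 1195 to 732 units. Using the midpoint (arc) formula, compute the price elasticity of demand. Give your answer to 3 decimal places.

-3.364

ΔQ = 732 − 1195 = -463; ΔP = 15 − 13 = 2.
Midpoints: P̄ = 14.00, Q̄ = 963.5.
ε = (ΔQ/ΔP)(P̄/Q̄) = (-463/2)(14.00/963.5).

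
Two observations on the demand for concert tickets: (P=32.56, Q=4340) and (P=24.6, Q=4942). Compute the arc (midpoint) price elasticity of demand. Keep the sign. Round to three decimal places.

-0.466

ΔQ = 4942 − 4340 = 602; ΔP = 24.6 − 32.56 = -7.96.
Midpoints: P̄ = 28.58, Q̄ = 4641.0.
ε = (ΔQ/ΔP)(P̄/Q̄) = (602/-7.96)(28.58/4641.0).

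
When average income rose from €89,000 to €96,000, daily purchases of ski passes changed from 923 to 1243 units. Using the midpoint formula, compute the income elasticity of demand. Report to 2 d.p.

3.90

ΔQ = 320, ΔI = 7000. Midpoints: Ī = 92,500, Q̄ = 1083.0.
ε_I = (ΔQ/ΔI)(Ī/Q̄) = (320/7000)(92500/1083.0).
ε_I > 0, so the good is normal.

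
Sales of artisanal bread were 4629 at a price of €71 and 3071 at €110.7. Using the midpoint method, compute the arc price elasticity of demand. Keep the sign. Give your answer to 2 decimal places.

-0.93

ΔQ = 3071 − 4629 = -1558; ΔP = 110.7 − 71 = 39.7.
Midpoints: P̄ = 90.85, Q̄ = 3850.0.
ε = (ΔQ/ΔP)(P̄/Q̄) = (-1558/39.7)(90.85/3850.0).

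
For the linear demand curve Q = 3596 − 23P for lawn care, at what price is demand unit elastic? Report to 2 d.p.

For linear demand Q = a − bP, ε = −bP/(a − bP). |ε| = 1 when bP = a − bP, i.e. P = a/(2b).
P = 3596/(2·23) = 3596/46 = 78.1739.

78.17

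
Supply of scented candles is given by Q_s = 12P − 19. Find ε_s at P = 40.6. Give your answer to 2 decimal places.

1.04

At P = 40.6, Q_s = 468.20.
dQ_s/dP = 12.
ε_s = (dQ_s/dP)(P/Q_s) = (12)(40.6/468.20).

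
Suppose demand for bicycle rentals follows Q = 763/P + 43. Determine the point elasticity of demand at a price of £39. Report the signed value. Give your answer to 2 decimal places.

-0.31

At P = 39, Q = 62.564.
dQ/dP = −763/P² = -0.502.
ε = (dQ/dP)(P/Q) = (-0.502)(39/62.564).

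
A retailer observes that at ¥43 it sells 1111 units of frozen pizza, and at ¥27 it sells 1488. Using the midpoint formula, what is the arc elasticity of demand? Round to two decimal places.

ΔQ = 1488 − 1111 = 377; ΔP = 27 − 43 = -16.
Midpoints: P̄ = 35.00, Q̄ = 1299.5.
ε = (ΔQ/ΔP)(P̄/Q̄) = (377/-16)(35.00/1299.5).

-0.63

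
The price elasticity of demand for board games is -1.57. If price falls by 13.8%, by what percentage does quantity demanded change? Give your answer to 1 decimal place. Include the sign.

%ΔQ ≈ ε × %ΔP = (-1.57)(-13.8%) = 21.67%.

21.7%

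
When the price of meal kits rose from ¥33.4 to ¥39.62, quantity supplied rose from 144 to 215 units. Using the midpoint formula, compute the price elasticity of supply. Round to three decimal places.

2.322

ΔQ = 215 − 144 = 71; ΔP = 39.62 − 33.4 = 6.22.
Midpoints: P̄ = 36.51, Q̄ = 179.5.
ε_s = (ΔQ/ΔP)(P̄/Q̄) = (71/6.22)(36.51/179.5).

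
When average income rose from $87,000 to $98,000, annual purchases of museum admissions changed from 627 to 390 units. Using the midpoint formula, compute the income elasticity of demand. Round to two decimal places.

ΔQ = -237, ΔI = 11000. Midpoints: Ī = 92,500, Q̄ = 508.5.
ε_I = (ΔQ/ΔI)(Ī/Q̄) = (-237/11000)(92500/508.5).

-3.92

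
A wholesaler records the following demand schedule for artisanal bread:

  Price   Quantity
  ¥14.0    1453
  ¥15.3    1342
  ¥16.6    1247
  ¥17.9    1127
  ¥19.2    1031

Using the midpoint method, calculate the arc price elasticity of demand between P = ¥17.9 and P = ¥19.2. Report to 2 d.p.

-1.27

At P = 17.9, Q = 1127; at P = 19.2, Q = 1031.
ΔQ = -96, ΔP = 1.3. Midpoints: P̄ = 18.55, Q̄ = 1079.0.
ε = (ΔQ/ΔP)(P̄/Q̄) = (-96/1.3)(18.55/1079.0).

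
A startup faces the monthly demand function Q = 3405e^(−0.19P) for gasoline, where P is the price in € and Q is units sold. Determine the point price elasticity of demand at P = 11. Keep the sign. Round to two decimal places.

At P = 11, Q = 421.155.
dQ/dP = −0.19·3405e^(−0.19P) = −0.19Q = -80.019.
ε = (dQ/dP)(P/Q) = (-80.019)(11/421.155).

-2.09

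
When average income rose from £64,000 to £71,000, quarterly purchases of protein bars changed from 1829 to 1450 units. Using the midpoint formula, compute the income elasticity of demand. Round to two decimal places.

-2.23

ΔQ = -379, ΔI = 7000. Midpoints: Ī = 67,500, Q̄ = 1639.5.
ε_I = (ΔQ/ΔI)(Ī/Q̄) = (-379/7000)(67500/1639.5).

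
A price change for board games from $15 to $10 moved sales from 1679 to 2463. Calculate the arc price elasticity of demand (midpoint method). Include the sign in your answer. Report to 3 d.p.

ΔQ = 2463 − 1679 = 784; ΔP = 10 − 15 = -5.
Midpoints: P̄ = 12.50, Q̄ = 2071.0.
ε = (ΔQ/ΔP)(P̄/Q̄) = (784/-5)(12.50/2071.0).

-0.946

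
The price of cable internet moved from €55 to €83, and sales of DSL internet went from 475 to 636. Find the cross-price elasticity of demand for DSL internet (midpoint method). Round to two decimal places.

ΔQ_x = 636 − 475 = 161; ΔP_y = 83 − 55 = 28.
Midpoints: P̄_y = 69.00, Q̄_x = 555.5.
ε_xy = (ΔQ_x/ΔP_y)(P̄_y/Q̄_x) = (161/28)(69.00/555.5).
ε_xy > 0, so the goods are substitutes.

0.71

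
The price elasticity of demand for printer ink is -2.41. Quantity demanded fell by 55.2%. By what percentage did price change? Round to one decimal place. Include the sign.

%ΔP ≈ %ΔQ / ε = (-55.2%)/(-2.41) = 22.90%.

22.9%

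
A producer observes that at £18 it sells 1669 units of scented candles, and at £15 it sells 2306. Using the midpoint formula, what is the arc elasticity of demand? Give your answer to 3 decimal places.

ΔQ = 2306 − 1669 = 637; ΔP = 15 − 18 = -3.
Midpoints: P̄ = 16.50, Q̄ = 1987.5.
ε = (ΔQ/ΔP)(P̄/Q̄) = (637/-3)(16.50/1987.5).

-1.763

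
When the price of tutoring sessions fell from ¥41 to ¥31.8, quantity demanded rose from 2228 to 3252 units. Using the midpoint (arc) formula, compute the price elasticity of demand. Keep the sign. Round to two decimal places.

ΔQ = 3252 − 2228 = 1024; ΔP = 31.8 − 41 = -9.2.
Midpoints: P̄ = 36.40, Q̄ = 2740.0.
ε = (ΔQ/ΔP)(P̄/Q̄) = (1024/-9.2)(36.40/2740.0).

-1.48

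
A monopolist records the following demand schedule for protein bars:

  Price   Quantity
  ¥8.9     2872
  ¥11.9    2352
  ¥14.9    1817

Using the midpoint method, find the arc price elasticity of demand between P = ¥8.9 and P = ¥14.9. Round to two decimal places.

-0.89

At P = 8.9, Q = 2872; at P = 14.9, Q = 1817.
ΔQ = -1055, ΔP = 6.0. Midpoints: P̄ = 11.90, Q̄ = 2344.5.
ε = (ΔQ/ΔP)(P̄/Q̄) = (-1055/6.0)(11.90/2344.5).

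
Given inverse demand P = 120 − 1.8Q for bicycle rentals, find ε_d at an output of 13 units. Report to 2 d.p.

-4.13

At Q = 13, P = 120 − 1.8(13) = 96.60.
dP/dQ = −1.8, so dQ/dP = 1/(−1.8) = -0.556.
ε = (dQ/dP)(P/Q) = (-0.556)(96.60/13).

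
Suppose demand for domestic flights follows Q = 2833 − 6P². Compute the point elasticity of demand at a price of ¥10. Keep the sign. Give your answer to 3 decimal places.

-0.537

At P = 10, Q = 2233.
dQ/dP = −12P = -120.
ε = (dQ/dP)(P/Q) = (-120)(10/2233).
|ε| < 1, so demand is inelastic at this price.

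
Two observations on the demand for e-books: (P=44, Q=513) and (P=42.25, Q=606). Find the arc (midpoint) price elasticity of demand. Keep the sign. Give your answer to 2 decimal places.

ΔQ = 606 − 513 = 93; ΔP = 42.25 − 44 = -1.75.
Midpoints: P̄ = 43.12, Q̄ = 559.5.
ε = (ΔQ/ΔP)(P̄/Q̄) = (93/-1.75)(43.12/559.5).

-4.10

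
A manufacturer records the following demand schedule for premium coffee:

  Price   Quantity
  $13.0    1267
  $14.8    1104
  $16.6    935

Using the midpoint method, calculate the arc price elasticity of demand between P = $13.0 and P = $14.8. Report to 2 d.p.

-1.06

At P = 13.0, Q = 1267; at P = 14.8, Q = 1104.
ΔQ = -163, ΔP = 1.8. Midpoints: P̄ = 13.90, Q̄ = 1185.5.
ε = (ΔQ/ΔP)(P̄/Q̄) = (-163/1.8)(13.90/1185.5).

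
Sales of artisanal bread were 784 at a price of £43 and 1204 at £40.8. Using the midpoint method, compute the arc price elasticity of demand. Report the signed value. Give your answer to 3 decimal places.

-8.047

ΔQ = 1204 − 784 = 420; ΔP = 40.8 − 43 = -2.2.
Midpoints: P̄ = 41.90, Q̄ = 994.0.
ε = (ΔQ/ΔP)(P̄/Q̄) = (420/-2.2)(41.90/994.0).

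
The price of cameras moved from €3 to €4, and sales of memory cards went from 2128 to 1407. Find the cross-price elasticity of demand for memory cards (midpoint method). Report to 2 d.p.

-1.43

ΔQ_x = 1407 − 2128 = -721; ΔP_y = 4 − 3 = 1.
Midpoints: P̄_y = 3.50, Q̄_x = 1767.5.
ε_xy = (ΔQ_x/ΔP_y)(P̄_y/Q̄_x) = (-721/1)(3.50/1767.5).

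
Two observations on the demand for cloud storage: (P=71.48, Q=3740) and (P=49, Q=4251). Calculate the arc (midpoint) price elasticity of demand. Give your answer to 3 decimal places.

ΔQ = 4251 − 3740 = 511; ΔP = 49 − 71.48 = -22.48.
Midpoints: P̄ = 60.24, Q̄ = 3995.5.
ε = (ΔQ/ΔP)(P̄/Q̄) = (511/-22.48)(60.24/3995.5).

-0.343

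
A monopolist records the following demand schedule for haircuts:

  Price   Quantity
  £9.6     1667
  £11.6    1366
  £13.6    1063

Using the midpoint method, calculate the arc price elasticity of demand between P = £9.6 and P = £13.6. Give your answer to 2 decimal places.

-1.28

At P = 9.6, Q = 1667; at P = 13.6, Q = 1063.
ΔQ = -604, ΔP = 4.0. Midpoints: P̄ = 11.60, Q̄ = 1365.0.
ε = (ΔQ/ΔP)(P̄/Q̄) = (-604/4.0)(11.60/1365.0).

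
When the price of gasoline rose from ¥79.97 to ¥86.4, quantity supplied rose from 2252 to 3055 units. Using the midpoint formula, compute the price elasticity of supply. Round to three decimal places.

3.915

ΔQ = 3055 − 2252 = 803; ΔP = 86.4 − 79.97 = 6.43.
Midpoints: P̄ = 83.19, Q̄ = 2653.5.
ε_s = (ΔQ/ΔP)(P̄/Q̄) = (803/6.43)(83.19/2653.5).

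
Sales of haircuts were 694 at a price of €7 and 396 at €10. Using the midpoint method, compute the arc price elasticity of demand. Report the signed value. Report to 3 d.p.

-1.549

ΔQ = 396 − 694 = -298; ΔP = 10 − 7 = 3.
Midpoints: P̄ = 8.50, Q̄ = 545.0.
ε = (ΔQ/ΔP)(P̄/Q̄) = (-298/3)(8.50/545.0).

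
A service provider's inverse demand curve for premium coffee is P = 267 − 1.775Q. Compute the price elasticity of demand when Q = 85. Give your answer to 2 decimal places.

-0.77

At Q = 85, P = 267 − 1.775(85) = 116.12.
dP/dQ = −1.775, so dQ/dP = 1/(−1.775) = -0.563.
ε = (dQ/dP)(P/Q) = (-0.563)(116.12/85).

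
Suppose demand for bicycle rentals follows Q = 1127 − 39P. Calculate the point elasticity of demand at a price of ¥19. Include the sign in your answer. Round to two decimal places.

At P = 19, Q = 386.
dQ/dP = −39.
ε = (dQ/dP)(P/Q) = (-39)(19/386).
|ε| > 1, so demand is elastic at this price.

-1.92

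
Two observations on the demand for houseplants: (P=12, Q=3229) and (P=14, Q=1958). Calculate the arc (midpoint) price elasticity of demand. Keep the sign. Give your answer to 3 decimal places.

ΔQ = 1958 − 3229 = -1271; ΔP = 14 − 12 = 2.
Midpoints: P̄ = 13.00, Q̄ = 2593.5.
ε = (ΔQ/ΔP)(P̄/Q̄) = (-1271/2)(13.00/2593.5).

-3.185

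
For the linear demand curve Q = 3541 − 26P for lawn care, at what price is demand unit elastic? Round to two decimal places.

For linear demand Q = a − bP, ε = −bP/(a − bP). |ε| = 1 when bP = a − bP, i.e. P = a/(2b).
P = 3541/(2·26) = 3541/52 = 68.0962.

68.10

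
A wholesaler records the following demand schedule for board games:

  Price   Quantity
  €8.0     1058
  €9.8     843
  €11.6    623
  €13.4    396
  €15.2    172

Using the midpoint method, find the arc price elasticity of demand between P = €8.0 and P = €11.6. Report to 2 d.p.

-1.41

At P = 8.0, Q = 1058; at P = 11.6, Q = 623.
ΔQ = -435, ΔP = 3.6. Midpoints: P̄ = 9.80, Q̄ = 840.5.
ε = (ΔQ/ΔP)(P̄/Q̄) = (-435/3.6)(9.80/840.5).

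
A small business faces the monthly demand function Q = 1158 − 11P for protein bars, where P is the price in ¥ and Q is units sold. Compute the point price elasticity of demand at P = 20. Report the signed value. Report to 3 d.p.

At P = 20, Q = 938.
dQ/dP = −11.
ε = (dQ/dP)(P/Q) = (-11)(20/938).

-0.235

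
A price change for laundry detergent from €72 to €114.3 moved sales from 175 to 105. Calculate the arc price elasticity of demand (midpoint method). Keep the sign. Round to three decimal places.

ΔQ = 105 − 175 = -70; ΔP = 114.3 − 72 = 42.3.
Midpoints: P̄ = 93.15, Q̄ = 140.0.
ε = (ΔQ/ΔP)(P̄/Q̄) = (-70/42.3)(93.15/140.0).

-1.101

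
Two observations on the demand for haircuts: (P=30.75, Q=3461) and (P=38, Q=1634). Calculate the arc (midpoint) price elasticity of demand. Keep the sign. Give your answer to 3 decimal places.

ΔQ = 1634 − 3461 = -1827; ΔP = 38 − 30.75 = 7.25.
Midpoints: P̄ = 34.38, Q̄ = 2547.5.
ε = (ΔQ/ΔP)(P̄/Q̄) = (-1827/7.25)(34.38/2547.5).

-3.400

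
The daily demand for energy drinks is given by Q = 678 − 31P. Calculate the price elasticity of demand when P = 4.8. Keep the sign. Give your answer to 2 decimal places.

-0.28

At P = 4.8, Q = 529.200.
dQ/dP = −31.
ε = (dQ/dP)(P/Q) = (-31)(4.8/529.200).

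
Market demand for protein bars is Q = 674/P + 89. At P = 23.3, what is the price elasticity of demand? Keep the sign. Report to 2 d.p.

At P = 23.3, Q = 117.927.
dQ/dP = −674/P² = -1.242.
ε = (dQ/dP)(P/Q) = (-1.242)(23.3/117.927).
|ε| < 1, so demand is inelastic at this price.

-0.25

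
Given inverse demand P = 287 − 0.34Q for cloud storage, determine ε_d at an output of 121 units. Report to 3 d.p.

-5.976

At Q = 121, P = 287 − 0.34(121) = 245.86.
dP/dQ = −0.34, so dQ/dP = 1/(−0.34) = -2.941.
ε = (dQ/dP)(P/Q) = (-2.941)(245.86/121).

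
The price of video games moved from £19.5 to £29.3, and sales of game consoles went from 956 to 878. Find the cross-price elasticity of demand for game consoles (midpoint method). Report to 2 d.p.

ΔQ_x = 878 − 956 = -78; ΔP_y = 29.3 − 19.5 = 9.8.
Midpoints: P̄_y = 24.40, Q̄_x = 917.0.
ε_xy = (ΔQ_x/ΔP_y)(P̄_y/Q̄_x) = (-78/9.8)(24.40/917.0).

-0.21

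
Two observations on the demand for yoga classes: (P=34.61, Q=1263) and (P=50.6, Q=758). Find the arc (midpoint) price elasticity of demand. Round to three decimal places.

-1.332

ΔQ = 758 − 1263 = -505; ΔP = 50.6 − 34.61 = 15.99.
Midpoints: P̄ = 42.61, Q̄ = 1010.5.
ε = (ΔQ/ΔP)(P̄/Q̄) = (-505/15.99)(42.61/1010.5).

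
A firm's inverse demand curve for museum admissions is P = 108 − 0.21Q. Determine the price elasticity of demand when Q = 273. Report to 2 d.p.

At Q = 273, P = 108 − 0.21(273) = 50.67.
dP/dQ = −0.21, so dQ/dP = 1/(−0.21) = -4.762.
ε = (dQ/dP)(P/Q) = (-4.762)(50.67/273).

-0.88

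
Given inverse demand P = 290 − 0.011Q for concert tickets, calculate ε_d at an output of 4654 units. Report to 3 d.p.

-4.665

At Q = 4654, P = 290 − 0.011(4654) = 238.81.
dP/dQ = −0.011, so dQ/dP = 1/(−0.011) = -90.909.
ε = (dQ/dP)(P/Q) = (-90.909)(238.81/4654).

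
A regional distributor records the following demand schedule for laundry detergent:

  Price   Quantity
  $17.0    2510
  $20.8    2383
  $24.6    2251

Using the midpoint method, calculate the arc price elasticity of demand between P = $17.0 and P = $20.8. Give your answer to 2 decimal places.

-0.26

At P = 17.0, Q = 2510; at P = 20.8, Q = 2383.
ΔQ = -127, ΔP = 3.8. Midpoints: P̄ = 18.90, Q̄ = 2446.5.
ε = (ΔQ/ΔP)(P̄/Q̄) = (-127/3.8)(18.90/2446.5).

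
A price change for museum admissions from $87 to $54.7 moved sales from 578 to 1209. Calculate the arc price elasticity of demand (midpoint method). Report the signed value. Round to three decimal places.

ΔQ = 1209 − 578 = 631; ΔP = 54.7 − 87 = -32.3.
Midpoints: P̄ = 70.85, Q̄ = 893.5.
ε = (ΔQ/ΔP)(P̄/Q̄) = (631/-32.3)(70.85/893.5).

-1.549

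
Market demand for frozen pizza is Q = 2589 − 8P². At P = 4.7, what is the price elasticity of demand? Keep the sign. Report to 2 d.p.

-0.15

At P = 4.7, Q = 2412.280.
dQ/dP = −16P = -75.200.
ε = (dQ/dP)(P/Q) = (-75.200)(4.7/2412.280).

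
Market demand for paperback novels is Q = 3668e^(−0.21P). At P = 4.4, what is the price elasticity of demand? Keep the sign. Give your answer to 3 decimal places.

At P = 4.4, Q = 1455.932.
dQ/dP = −0.21·3668e^(−0.21P) = −0.21Q = -305.746.
ε = (dQ/dP)(P/Q) = (-305.746)(4.4/1455.932).

-0.924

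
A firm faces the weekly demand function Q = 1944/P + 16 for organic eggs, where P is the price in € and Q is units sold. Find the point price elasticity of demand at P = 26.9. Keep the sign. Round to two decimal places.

At P = 26.9, Q = 88.268.
dQ/dP = −1944/P² = -2.687.
ε = (dQ/dP)(P/Q) = (-2.687)(26.9/88.268).
|ε| < 1, so demand is inelastic at this price.

-0.82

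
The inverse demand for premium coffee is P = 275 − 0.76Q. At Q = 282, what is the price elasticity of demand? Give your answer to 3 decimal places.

-0.283

At Q = 282, P = 275 − 0.76(282) = 60.68.
dP/dQ = −0.76, so dQ/dP = 1/(−0.76) = -1.316.
ε = (dQ/dP)(P/Q) = (-1.316)(60.68/282).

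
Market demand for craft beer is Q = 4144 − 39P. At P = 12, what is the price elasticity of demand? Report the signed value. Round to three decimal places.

-0.127

At P = 12, Q = 3676.
dQ/dP = −39.
ε = (dQ/dP)(P/Q) = (-39)(12/3676).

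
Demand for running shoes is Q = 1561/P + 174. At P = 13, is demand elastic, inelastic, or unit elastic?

Q = 294.077, dQ/dP = -9.237.
ε = (dQ/dP)(P/Q) ≈ -0.408.
|ε| = 0.41 < 1.

inelastic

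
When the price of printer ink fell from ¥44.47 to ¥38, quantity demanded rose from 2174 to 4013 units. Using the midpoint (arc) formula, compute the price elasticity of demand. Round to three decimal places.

-3.789

ΔQ = 4013 − 2174 = 1839; ΔP = 38 − 44.47 = -6.47.
Midpoints: P̄ = 41.23, Q̄ = 3093.5.
ε = (ΔQ/ΔP)(P̄/Q̄) = (1839/-6.47)(41.23/3093.5).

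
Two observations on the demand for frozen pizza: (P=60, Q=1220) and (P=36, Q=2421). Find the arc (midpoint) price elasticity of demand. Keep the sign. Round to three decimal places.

-1.319

ΔQ = 2421 − 1220 = 1201; ΔP = 36 − 60 = -24.
Midpoints: P̄ = 48.00, Q̄ = 1820.5.
ε = (ΔQ/ΔP)(P̄/Q̄) = (1201/-24)(48.00/1820.5).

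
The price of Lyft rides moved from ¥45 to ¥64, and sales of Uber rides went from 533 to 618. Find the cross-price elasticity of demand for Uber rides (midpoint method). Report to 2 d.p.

ΔQ_x = 618 − 533 = 85; ΔP_y = 64 − 45 = 19.
Midpoints: P̄_y = 54.50, Q̄_x = 575.5.
ε_xy = (ΔQ_x/ΔP_y)(P̄_y/Q̄_x) = (85/19)(54.50/575.5).

0.42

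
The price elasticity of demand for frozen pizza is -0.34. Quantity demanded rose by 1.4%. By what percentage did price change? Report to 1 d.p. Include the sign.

-4.1%

%ΔP ≈ %ΔQ / ε = (1.4%)/(-0.34) = -4.12%.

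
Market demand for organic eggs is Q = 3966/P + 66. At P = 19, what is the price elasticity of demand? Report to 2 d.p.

At P = 19, Q = 274.737.
dQ/dP = −3966/P² = -10.986.
ε = (dQ/dP)(P/Q) = (-10.986)(19/274.737).
|ε| < 1, so demand is inelastic at this price.

-0.76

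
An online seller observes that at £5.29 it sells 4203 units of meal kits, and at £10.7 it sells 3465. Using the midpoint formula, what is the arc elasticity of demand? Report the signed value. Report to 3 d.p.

-0.284

ΔQ = 3465 − 4203 = -738; ΔP = 10.7 − 5.29 = 5.41.
Midpoints: P̄ = 7.99, Q̄ = 3834.0.
ε = (ΔQ/ΔP)(P̄/Q̄) = (-738/5.41)(7.99/3834.0).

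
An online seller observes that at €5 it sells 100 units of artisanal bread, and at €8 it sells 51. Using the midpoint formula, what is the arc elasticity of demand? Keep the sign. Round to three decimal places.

ΔQ = 51 − 100 = -49; ΔP = 8 − 5 = 3.
Midpoints: P̄ = 6.50, Q̄ = 75.5.
ε = (ΔQ/ΔP)(P̄/Q̄) = (-49/3)(6.50/75.5).

-1.406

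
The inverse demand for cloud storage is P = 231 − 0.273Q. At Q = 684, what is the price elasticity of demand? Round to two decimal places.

-0.24

At Q = 684, P = 231 − 0.273(684) = 44.27.
dP/dQ = −0.273, so dQ/dP = 1/(−0.273) = -3.663.
ε = (dQ/dP)(P/Q) = (-3.663)(44.27/684).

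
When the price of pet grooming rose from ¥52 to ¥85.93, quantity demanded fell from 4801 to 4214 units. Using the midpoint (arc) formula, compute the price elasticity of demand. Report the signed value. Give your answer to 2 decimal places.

ΔQ = 4214 − 4801 = -587; ΔP = 85.93 − 52 = 33.93.
Midpoints: P̄ = 68.97, Q̄ = 4507.5.
ε = (ΔQ/ΔP)(P̄/Q̄) = (-587/33.93)(68.97/4507.5).

-0.26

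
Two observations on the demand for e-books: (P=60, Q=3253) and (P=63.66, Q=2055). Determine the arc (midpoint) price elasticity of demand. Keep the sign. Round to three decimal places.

-7.626

ΔQ = 2055 − 3253 = -1198; ΔP = 63.66 − 60 = 3.66.
Midpoints: P̄ = 61.83, Q̄ = 2654.0.
ε = (ΔQ/ΔP)(P̄/Q̄) = (-1198/3.66)(61.83/2654.0).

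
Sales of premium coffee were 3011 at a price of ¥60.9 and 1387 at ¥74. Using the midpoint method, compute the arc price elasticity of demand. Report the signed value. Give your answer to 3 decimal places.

ΔQ = 1387 − 3011 = -1624; ΔP = 74 − 60.9 = 13.1.
Midpoints: P̄ = 67.45, Q̄ = 2199.0.
ε = (ΔQ/ΔP)(P̄/Q̄) = (-1624/13.1)(67.45/2199.0).

-3.803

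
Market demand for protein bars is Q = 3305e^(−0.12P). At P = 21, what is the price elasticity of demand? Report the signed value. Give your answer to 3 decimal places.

-2.520

At P = 21, Q = 265.919.
dQ/dP = −0.12·3305e^(−0.12P) = −0.12Q = -31.910.
ε = (dQ/dP)(P/Q) = (-31.910)(21/265.919).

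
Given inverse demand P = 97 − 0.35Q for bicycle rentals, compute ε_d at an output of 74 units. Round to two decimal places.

-2.75

At Q = 74, P = 97 − 0.35(74) = 71.10.
dP/dQ = −0.35, so dQ/dP = 1/(−0.35) = -2.857.
ε = (dQ/dP)(P/Q) = (-2.857)(71.10/74).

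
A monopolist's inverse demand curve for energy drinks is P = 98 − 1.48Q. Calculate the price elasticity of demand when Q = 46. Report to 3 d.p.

-0.439

At Q = 46, P = 98 − 1.48(46) = 29.92.
dP/dQ = −1.48, so dQ/dP = 1/(−1.48) = -0.676.
ε = (dQ/dP)(P/Q) = (-0.676)(29.92/46).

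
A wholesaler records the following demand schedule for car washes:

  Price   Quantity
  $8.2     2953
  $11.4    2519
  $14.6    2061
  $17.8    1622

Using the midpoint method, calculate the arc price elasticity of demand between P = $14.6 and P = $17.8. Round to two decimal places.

At P = 14.6, Q = 2061; at P = 17.8, Q = 1622.
ΔQ = -439, ΔP = 3.2. Midpoints: P̄ = 16.20, Q̄ = 1841.5.
ε = (ΔQ/ΔP)(P̄/Q̄) = (-439/3.2)(16.20/1841.5).

-1.21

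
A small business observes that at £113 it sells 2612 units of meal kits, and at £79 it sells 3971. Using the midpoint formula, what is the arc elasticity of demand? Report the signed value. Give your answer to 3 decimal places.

ΔQ = 3971 − 2612 = 1359; ΔP = 79 − 113 = -34.
Midpoints: P̄ = 96.00, Q̄ = 3291.5.
ε = (ΔQ/ΔP)(P̄/Q̄) = (1359/-34)(96.00/3291.5).

-1.166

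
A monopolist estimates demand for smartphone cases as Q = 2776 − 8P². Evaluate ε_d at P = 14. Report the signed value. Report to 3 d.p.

-2.596

At P = 14, Q = 1208.
dQ/dP = −16P = -224.
ε = (dQ/dP)(P/Q) = (-224)(14/1208).
|ε| > 1, so demand is elastic at this price.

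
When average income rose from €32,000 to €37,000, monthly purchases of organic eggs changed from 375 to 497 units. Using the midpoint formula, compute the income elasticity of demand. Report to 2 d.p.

1.93

ΔQ = 122, ΔI = 5000. Midpoints: Ī = 34,500, Q̄ = 436.0.
ε_I = (ΔQ/ΔI)(Ī/Q̄) = (122/5000)(34500/436.0).
ε_I > 0, so the good is normal.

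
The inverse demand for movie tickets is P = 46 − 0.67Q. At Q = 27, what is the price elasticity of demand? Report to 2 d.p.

At Q = 27, P = 46 − 0.67(27) = 27.91.
dP/dQ = −0.67, so dQ/dP = 1/(−0.67) = -1.493.
ε = (dQ/dP)(P/Q) = (-1.493)(27.91/27).

-1.54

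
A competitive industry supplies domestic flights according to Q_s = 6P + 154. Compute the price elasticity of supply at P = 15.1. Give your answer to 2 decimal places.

0.37

At P = 15.1, Q_s = 244.60.
dQ_s/dP = 6.
ε_s = (dQ_s/dP)(P/Q_s) = (6)(15.1/244.60).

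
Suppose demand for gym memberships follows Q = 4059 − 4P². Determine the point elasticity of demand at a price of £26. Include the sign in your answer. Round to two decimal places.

At P = 26, Q = 1355.
dQ/dP = −8P = -208.
ε = (dQ/dP)(P/Q) = (-208)(26/1355).

-3.99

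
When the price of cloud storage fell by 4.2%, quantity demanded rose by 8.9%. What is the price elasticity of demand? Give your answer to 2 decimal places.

ε = %ΔQ / %ΔP = (8.9)/(-4.2) = -2.119.

-2.12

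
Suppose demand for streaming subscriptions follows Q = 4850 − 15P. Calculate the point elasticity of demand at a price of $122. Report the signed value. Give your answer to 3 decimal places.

-0.606

At P = 122, Q = 3020.
dQ/dP = −15.
ε = (dQ/dP)(P/Q) = (-15)(122/3020).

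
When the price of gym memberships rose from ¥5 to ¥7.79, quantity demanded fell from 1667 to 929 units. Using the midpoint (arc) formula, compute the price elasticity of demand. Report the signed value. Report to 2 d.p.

ΔQ = 929 − 1667 = -738; ΔP = 7.79 − 5 = 2.79.
Midpoints: P̄ = 6.39, Q̄ = 1298.0.
ε = (ΔQ/ΔP)(P̄/Q̄) = (-738/2.79)(6.39/1298.0).

-1.30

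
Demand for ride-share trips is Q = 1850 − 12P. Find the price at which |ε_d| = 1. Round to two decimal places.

For linear demand Q = a − bP, ε = −bP/(a − bP). |ε| = 1 when bP = a − bP, i.e. P = a/(2b).
P = 1850/(2·12) = 1850/24 = 77.0833.

77.08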